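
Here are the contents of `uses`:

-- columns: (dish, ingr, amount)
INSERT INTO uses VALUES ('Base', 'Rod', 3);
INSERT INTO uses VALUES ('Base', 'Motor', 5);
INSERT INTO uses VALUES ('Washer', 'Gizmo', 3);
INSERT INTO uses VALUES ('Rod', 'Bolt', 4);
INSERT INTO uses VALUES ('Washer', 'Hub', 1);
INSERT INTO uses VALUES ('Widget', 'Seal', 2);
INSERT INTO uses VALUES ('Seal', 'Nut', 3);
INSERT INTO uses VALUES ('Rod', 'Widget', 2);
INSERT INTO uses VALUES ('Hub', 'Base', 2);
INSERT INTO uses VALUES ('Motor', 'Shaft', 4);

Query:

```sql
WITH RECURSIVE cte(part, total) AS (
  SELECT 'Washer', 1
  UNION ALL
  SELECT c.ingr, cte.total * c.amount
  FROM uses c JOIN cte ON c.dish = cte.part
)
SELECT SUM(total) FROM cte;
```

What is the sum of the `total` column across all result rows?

Base: (Washer, total=1).
Iteration 1: components of {Washer} -> Gizmo = 1*3 = 3, Hub = 1*1 = 1.
Iteration 2: components of {Gizmo,Hub} -> Base = 1*2 = 2.
Iteration 3: components of {Base} -> Motor = 2*5 = 10, Rod = 2*3 = 6.
Iteration 4: components of {Motor,Rod} -> Bolt = 6*4 = 24, Shaft = 10*4 = 40, Widget = 6*2 = 12.
Iteration 5: components of {Bolt,Shaft,Widget} -> Seal = 12*2 = 24.
Iteration 6: components of {Seal} -> Nut = 24*3 = 72.
Iteration 7: no further components; recursion stops.
SUM(total) = 1 + 1 + 3 + 2 + 10 + 6 + 40 + 24 + 12 + 24 + 72 = 195.

195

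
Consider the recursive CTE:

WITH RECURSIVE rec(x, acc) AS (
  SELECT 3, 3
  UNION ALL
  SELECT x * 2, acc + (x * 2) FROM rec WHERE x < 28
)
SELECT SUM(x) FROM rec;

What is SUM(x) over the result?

93

Base: x=3, acc=3.
Iteration 1: 3 < 28 holds -> x = 3 * 2 = 6, acc = 3 + 6 = 9.
Iteration 2: 6 < 28 holds -> x = 6 * 2 = 12, acc = 9 + 12 = 21.
Iteration 3: 12 < 28 holds -> x = 12 * 2 = 24, acc = 21 + 24 = 45.
Iteration 4: 24 < 28 holds -> x = 24 * 2 = 48, acc = 45 + 48 = 93.
Iteration 5: 48 < 28 fails; recursion stops.
SUM(x) = 3 + 6 + 12 + 24 + 48 = 93.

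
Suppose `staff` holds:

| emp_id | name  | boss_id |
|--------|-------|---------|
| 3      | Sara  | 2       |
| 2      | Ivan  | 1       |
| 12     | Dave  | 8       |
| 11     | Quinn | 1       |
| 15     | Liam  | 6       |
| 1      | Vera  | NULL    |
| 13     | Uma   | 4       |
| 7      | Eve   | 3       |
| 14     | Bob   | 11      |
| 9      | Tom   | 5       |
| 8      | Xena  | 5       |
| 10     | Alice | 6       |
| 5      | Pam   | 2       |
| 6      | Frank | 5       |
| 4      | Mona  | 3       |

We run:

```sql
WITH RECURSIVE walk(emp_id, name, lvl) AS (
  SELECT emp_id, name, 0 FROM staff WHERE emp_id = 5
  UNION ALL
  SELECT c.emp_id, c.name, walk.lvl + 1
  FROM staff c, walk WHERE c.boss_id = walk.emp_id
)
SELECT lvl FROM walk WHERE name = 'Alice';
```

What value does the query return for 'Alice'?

2

Base: emp_id=5 (Pam) at lvl 0.
Iteration 1: rows with boss_id in {5} -> Frank (id 6, lvl 1), Xena (id 8, lvl 1), Tom (id 9, lvl 1).
Iteration 2: rows with boss_id in {6,8,9} -> Alice (id 10, lvl 2), Dave (id 12, lvl 2), Liam (id 15, lvl 2).
Iteration 3: no rows with boss_id in {10,12,15}; recursion stops.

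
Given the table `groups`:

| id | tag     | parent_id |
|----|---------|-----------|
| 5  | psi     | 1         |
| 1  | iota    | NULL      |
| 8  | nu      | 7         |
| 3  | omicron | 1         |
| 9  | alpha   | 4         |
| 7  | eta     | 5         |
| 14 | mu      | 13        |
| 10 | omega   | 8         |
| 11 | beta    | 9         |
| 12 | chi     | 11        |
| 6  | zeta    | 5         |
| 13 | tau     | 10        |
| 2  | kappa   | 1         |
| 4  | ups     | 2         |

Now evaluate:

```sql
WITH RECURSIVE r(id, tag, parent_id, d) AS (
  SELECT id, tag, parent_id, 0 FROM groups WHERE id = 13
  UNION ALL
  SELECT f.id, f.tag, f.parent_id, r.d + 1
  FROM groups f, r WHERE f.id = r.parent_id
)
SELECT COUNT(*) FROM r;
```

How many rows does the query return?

6

Base: id=13 (tau), parent_id=10, d 0.
Iteration 1: join on id=10 -> omega (id 10, parent_id=8, d 1).
Iteration 2: join on id=8 -> nu (id 8, parent_id=7, d 2).
Iteration 3: join on id=7 -> eta (id 7, parent_id=5, d 3).
Iteration 4: join on id=5 -> psi (id 5, parent_id=1, d 4).
Iteration 5: join on id=1 -> iota (id 1, parent_id=NULL, d 5).
Iteration 6: parent_id is NULL; no match; recursion stops.
Total rows emitted: 6.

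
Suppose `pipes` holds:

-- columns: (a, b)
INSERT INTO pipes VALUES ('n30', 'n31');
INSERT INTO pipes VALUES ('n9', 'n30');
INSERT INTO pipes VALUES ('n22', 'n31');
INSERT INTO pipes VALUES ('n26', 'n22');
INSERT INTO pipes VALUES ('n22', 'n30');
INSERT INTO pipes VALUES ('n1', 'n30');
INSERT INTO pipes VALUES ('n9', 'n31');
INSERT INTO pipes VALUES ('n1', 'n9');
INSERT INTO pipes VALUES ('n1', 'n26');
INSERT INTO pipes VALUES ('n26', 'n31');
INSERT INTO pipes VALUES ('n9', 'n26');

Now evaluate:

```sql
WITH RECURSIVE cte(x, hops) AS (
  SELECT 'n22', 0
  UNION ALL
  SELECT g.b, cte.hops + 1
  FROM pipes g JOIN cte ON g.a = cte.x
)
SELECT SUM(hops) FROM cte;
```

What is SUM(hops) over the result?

Base: (n22, hops=0).
Iteration 1: edges from {n22} -> (n30, hops=1), (n31, hops=1).
Iteration 2: edges from {n30,n31} -> (n31, hops=2).
Iteration 3: no outgoing edges from {n31}; recursion stops.
SUM(hops) = 0 + 1 + 1 + 2 = 4.

4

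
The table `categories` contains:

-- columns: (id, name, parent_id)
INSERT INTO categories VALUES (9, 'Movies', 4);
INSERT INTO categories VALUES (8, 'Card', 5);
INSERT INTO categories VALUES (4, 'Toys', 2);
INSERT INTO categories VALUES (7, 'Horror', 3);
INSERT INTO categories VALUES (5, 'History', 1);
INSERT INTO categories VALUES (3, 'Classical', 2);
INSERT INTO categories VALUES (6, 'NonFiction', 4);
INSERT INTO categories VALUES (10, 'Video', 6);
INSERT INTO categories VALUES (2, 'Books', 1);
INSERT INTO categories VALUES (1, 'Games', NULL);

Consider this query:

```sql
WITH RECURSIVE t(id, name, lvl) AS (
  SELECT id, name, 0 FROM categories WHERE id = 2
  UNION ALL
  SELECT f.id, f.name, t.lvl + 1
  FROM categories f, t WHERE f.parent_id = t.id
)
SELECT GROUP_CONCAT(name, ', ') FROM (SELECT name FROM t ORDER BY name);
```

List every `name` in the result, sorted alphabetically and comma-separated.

Base: id=2 (Books) at lvl 0.
Iteration 1: rows with parent_id in {2} -> Classical (id 3, lvl 1), Toys (id 4, lvl 1).
Iteration 2: rows with parent_id in {3,4} -> NonFiction (id 6, lvl 2), Horror (id 7, lvl 2), Movies (id 9, lvl 2).
Iteration 3: rows with parent_id in {6,7,9} -> Video (id 10, lvl 3).
Iteration 4: no rows with parent_id in {10}; recursion stops.

Books, Classical, Horror, Movies, NonFiction, Toys, Video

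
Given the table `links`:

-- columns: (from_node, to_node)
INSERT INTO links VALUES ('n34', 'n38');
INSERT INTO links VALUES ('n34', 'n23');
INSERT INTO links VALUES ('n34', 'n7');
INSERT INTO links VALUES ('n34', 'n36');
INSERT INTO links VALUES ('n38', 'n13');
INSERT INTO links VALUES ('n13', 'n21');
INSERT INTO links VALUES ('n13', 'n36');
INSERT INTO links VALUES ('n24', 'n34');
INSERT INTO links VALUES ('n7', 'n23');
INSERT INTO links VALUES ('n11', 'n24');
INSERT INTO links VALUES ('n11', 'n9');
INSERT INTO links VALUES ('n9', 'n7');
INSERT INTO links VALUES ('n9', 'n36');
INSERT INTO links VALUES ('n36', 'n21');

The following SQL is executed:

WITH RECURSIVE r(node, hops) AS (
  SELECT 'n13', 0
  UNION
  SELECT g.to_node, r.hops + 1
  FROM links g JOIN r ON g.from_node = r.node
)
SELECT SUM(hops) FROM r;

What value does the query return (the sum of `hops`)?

4

Base: (n13, hops=0).
Iteration 1: edges from {n13} -> (n21, hops=1), (n36, hops=1).
Iteration 2: edges from {n21,n36} -> (n21, hops=2).
Iteration 3: no outgoing edges from {n21}; recursion stops.
SUM(hops) = 0 + 1 + 1 + 2 = 4.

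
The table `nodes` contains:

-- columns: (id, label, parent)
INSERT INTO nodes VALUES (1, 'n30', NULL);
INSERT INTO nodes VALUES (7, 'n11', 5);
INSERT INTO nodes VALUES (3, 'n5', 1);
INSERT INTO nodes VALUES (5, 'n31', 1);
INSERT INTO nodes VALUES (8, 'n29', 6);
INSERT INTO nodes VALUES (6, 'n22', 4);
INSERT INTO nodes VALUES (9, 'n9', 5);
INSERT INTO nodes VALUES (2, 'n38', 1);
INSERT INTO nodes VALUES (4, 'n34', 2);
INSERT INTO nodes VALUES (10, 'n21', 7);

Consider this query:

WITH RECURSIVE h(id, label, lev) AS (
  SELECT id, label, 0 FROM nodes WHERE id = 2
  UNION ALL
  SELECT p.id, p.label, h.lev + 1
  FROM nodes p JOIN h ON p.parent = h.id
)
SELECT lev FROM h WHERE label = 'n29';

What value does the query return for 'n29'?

3

Base: id=2 (n38) at lev 0.
Iteration 1: rows with parent in {2} -> n34 (id 4, lev 1).
Iteration 2: rows with parent in {4} -> n22 (id 6, lev 2).
Iteration 3: rows with parent in {6} -> n29 (id 8, lev 3).
Iteration 4: no rows with parent in {8}; recursion stops.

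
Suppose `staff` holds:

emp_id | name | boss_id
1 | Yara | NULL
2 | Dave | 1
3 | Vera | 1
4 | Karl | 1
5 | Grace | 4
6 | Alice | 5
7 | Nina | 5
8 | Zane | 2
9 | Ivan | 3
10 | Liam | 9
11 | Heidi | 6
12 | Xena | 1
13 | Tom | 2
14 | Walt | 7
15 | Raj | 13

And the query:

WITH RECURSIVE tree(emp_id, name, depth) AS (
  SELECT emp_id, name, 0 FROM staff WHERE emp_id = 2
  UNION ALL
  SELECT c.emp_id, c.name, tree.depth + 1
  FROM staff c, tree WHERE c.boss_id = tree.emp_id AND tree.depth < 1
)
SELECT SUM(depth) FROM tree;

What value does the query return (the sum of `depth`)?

2

Base: emp_id=2 (Dave) at depth 0.
Iteration 1: rows with boss_id in {2} -> Zane (id 8, depth 1), Tom (id 13, depth 1).
Iteration 2: depth < 1 fails for all current rows; recursion stops.
SUM(depth) = 0 + 1 + 1 = 2.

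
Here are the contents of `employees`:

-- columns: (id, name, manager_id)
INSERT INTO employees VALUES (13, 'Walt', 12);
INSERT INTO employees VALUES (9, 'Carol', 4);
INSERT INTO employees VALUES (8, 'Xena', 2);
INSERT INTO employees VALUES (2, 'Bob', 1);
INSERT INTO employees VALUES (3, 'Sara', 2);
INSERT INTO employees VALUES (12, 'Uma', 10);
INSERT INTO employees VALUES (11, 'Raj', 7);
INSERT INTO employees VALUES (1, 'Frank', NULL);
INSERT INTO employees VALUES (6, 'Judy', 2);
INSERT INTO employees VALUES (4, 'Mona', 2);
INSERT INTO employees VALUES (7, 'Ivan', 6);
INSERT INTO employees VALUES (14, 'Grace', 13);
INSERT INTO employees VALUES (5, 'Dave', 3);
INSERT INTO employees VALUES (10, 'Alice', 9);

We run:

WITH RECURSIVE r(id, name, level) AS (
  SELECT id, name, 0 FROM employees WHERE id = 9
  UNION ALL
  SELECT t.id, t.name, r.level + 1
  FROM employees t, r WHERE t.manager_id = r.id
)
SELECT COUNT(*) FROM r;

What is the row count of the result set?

5

Base: id=9 (Carol) at level 0.
Iteration 1: rows with manager_id in {9} -> Alice (id 10, level 1).
Iteration 2: rows with manager_id in {10} -> Uma (id 12, level 2).
Iteration 3: rows with manager_id in {12} -> Walt (id 13, level 3).
Iteration 4: rows with manager_id in {13} -> Grace (id 14, level 4).
Iteration 5: no rows with manager_id in {14}; recursion stops.
Total rows emitted: 5.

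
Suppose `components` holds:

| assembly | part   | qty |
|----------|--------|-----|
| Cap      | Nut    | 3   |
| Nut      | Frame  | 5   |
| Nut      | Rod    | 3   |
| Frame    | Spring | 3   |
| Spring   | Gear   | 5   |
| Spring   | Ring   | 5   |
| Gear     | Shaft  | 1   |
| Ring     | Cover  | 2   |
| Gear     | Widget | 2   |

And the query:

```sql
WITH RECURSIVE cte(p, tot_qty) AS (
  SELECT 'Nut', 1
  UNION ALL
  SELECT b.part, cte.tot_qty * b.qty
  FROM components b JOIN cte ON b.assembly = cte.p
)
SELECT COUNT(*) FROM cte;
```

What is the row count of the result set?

Base: (Nut, tot_qty=1).
Iteration 1: components of {Nut} -> Frame = 1*5 = 5, Rod = 1*3 = 3.
Iteration 2: components of {Frame,Rod} -> Spring = 5*3 = 15.
Iteration 3: components of {Spring} -> Gear = 15*5 = 75, Ring = 15*5 = 75.
Iteration 4: components of {Gear,Ring} -> Cover = 75*2 = 150, Shaft = 75*1 = 75, Widget = 75*2 = 150.
Iteration 5: no further components; recursion stops.
Total rows emitted: 9.

9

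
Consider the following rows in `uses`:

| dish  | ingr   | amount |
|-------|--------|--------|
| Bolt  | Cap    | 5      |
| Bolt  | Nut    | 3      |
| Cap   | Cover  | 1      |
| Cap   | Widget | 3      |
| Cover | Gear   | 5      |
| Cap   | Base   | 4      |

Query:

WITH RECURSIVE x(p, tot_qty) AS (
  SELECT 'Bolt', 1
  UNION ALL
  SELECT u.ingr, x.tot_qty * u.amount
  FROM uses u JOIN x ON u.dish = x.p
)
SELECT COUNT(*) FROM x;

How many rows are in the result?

Base: (Bolt, tot_qty=1).
Iteration 1: components of {Bolt} -> Cap = 1*5 = 5, Nut = 1*3 = 3.
Iteration 2: components of {Cap,Nut} -> Base = 5*4 = 20, Cover = 5*1 = 5, Widget = 5*3 = 15.
Iteration 3: components of {Base,Cover,Widget} -> Gear = 5*5 = 25.
Iteration 4: no further components; recursion stops.
Total rows emitted: 7.

7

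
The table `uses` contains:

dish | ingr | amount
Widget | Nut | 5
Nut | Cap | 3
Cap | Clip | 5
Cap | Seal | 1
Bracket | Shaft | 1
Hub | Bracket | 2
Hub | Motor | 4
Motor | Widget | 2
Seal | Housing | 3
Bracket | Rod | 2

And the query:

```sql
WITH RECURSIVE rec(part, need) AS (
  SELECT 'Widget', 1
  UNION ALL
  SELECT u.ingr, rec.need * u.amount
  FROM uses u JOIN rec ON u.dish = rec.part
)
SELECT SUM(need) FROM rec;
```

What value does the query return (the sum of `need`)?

156

Base: (Widget, need=1).
Iteration 1: components of {Widget} -> Nut = 1*5 = 5.
Iteration 2: components of {Nut} -> Cap = 5*3 = 15.
Iteration 3: components of {Cap} -> Clip = 15*5 = 75, Seal = 15*1 = 15.
Iteration 4: components of {Clip,Seal} -> Housing = 15*3 = 45.
Iteration 5: no further components; recursion stops.
SUM(need) = 1 + 5 + 15 + 15 + 75 + 45 = 156.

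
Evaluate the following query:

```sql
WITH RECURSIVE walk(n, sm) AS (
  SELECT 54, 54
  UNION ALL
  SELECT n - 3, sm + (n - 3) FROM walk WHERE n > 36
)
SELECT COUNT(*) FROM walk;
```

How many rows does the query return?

Base: n=54, sm=54.
Iteration 1: 54 > 36 holds -> n = 54 - 3 = 51, sm = 54 + 51 = 105.
Iteration 2: 51 > 36 holds -> n = 51 - 3 = 48, sm = 105 + 48 = 153.
Iteration 3: 48 > 36 holds -> n = 48 - 3 = 45, sm = 153 + 45 = 198.
Iteration 4: 45 > 36 holds -> n = 45 - 3 = 42, sm = 198 + 42 = 240.
Iteration 5: 42 > 36 holds -> n = 42 - 3 = 39, sm = 240 + 39 = 279.
Iteration 6: 39 > 36 holds -> n = 39 - 3 = 36, sm = 279 + 36 = 315.
Iteration 7: 36 > 36 fails; recursion stops.
Total rows emitted: 7.

7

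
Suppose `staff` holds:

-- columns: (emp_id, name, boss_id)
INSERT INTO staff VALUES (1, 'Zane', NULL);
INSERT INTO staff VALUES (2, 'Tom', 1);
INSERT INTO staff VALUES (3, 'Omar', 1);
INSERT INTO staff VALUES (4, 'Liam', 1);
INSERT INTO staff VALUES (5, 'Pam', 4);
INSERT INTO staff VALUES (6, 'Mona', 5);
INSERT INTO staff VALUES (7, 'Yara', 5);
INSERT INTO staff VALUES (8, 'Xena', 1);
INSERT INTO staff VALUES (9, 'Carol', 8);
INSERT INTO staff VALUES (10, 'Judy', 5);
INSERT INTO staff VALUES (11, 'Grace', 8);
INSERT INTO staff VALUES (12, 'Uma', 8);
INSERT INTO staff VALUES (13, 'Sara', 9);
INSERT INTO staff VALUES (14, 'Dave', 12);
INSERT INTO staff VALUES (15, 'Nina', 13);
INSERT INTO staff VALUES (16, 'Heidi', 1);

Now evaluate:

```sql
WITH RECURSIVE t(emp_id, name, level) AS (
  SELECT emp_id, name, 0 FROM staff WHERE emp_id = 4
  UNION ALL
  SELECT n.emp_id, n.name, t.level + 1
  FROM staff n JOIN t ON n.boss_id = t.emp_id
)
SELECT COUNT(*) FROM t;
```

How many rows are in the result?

Base: emp_id=4 (Liam) at level 0.
Iteration 1: rows with boss_id in {4} -> Pam (id 5, level 1).
Iteration 2: rows with boss_id in {5} -> Mona (id 6, level 2), Yara (id 7, level 2), Judy (id 10, level 2).
Iteration 3: no rows with boss_id in {6,7,10}; recursion stops.
Total rows emitted: 5.

5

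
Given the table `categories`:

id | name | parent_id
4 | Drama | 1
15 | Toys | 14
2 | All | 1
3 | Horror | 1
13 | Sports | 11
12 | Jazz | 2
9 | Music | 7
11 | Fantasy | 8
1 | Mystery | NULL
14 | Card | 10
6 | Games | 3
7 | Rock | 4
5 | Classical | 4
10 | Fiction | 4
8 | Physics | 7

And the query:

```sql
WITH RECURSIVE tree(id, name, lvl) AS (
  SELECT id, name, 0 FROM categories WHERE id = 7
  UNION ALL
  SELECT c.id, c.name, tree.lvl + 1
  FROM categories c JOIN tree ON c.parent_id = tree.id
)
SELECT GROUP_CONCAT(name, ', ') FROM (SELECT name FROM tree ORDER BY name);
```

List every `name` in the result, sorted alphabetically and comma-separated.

Fantasy, Music, Physics, Rock, Sports

Base: id=7 (Rock) at lvl 0.
Iteration 1: rows with parent_id in {7} -> Physics (id 8, lvl 1), Music (id 9, lvl 1).
Iteration 2: rows with parent_id in {8,9} -> Fantasy (id 11, lvl 2).
Iteration 3: rows with parent_id in {11} -> Sports (id 13, lvl 3).
Iteration 4: no rows with parent_id in {13}; recursion stops.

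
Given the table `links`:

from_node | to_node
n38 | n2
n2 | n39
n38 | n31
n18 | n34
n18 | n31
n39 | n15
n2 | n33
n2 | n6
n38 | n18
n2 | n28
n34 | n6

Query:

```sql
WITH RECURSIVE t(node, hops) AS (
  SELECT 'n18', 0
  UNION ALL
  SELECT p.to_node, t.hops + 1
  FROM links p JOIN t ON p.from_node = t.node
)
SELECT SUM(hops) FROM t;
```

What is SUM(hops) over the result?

4

Base: (n18, hops=0).
Iteration 1: edges from {n18} -> (n31, hops=1), (n34, hops=1).
Iteration 2: edges from {n31,n34} -> (n6, hops=2).
Iteration 3: no outgoing edges from {n6}; recursion stops.
SUM(hops) = 0 + 1 + 1 + 2 = 4.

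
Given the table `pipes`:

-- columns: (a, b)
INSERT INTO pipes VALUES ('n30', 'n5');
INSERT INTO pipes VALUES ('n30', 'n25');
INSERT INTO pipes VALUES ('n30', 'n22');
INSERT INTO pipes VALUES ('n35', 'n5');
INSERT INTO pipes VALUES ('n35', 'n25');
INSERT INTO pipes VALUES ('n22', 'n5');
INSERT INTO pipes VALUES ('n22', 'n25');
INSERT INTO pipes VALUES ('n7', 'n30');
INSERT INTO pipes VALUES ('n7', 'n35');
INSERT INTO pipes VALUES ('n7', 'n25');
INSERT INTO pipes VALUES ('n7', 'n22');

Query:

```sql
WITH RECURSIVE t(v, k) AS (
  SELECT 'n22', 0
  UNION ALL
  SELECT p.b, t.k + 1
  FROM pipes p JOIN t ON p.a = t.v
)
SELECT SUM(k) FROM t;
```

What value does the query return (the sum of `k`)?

2

Base: (n22, k=0).
Iteration 1: edges from {n22} -> (n25, k=1), (n5, k=1).
Iteration 2: no outgoing edges from {n25,n5}; recursion stops.
SUM(k) = 0 + 1 + 1 = 2.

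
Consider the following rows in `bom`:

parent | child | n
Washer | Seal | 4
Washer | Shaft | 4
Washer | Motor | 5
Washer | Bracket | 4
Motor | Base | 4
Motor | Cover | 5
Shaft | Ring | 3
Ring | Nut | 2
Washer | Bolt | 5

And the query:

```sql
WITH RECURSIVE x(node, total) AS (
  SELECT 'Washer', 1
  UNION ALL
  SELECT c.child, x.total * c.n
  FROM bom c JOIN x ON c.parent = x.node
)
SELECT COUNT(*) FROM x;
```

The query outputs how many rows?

Base: (Washer, total=1).
Iteration 1: components of {Washer} -> Bolt = 1*5 = 5, Bracket = 1*4 = 4, Motor = 1*5 = 5, Seal = 1*4 = 4, Shaft = 1*4 = 4.
Iteration 2: components of {Bolt,Bracket,Motor,Seal,Shaft} -> Base = 5*4 = 20, Cover = 5*5 = 25, Ring = 4*3 = 12.
Iteration 3: components of {Base,Cover,Ring} -> Nut = 12*2 = 24.
Iteration 4: no further components; recursion stops.
Total rows emitted: 10.

10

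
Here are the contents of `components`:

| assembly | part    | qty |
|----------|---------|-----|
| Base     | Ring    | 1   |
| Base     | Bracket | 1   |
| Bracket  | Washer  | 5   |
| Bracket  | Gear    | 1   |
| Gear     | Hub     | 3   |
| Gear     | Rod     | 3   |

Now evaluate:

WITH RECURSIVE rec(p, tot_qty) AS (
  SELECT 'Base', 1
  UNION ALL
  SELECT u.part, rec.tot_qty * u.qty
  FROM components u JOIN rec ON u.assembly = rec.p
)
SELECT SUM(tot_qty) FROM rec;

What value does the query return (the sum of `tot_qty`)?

Base: (Base, tot_qty=1).
Iteration 1: components of {Base} -> Bracket = 1*1 = 1, Ring = 1*1 = 1.
Iteration 2: components of {Bracket,Ring} -> Gear = 1*1 = 1, Washer = 1*5 = 5.
Iteration 3: components of {Gear,Washer} -> Hub = 1*3 = 3, Rod = 1*3 = 3.
Iteration 4: no further components; recursion stops.
SUM(tot_qty) = 1 + 1 + 1 + 5 + 1 + 3 + 3 = 15.

15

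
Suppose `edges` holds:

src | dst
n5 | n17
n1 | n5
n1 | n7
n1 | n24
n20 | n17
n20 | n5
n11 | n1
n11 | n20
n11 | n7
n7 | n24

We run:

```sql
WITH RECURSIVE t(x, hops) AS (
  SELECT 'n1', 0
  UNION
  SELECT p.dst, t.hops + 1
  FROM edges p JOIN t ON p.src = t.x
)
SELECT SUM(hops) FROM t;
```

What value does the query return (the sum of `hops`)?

7

Base: (n1, hops=0).
Iteration 1: edges from {n1} -> (n24, hops=1), (n5, hops=1), (n7, hops=1).
Iteration 2: edges from {n24,n5,n7} -> (n17, hops=2), (n24, hops=2).
Iteration 3: no outgoing edges from {n17,n24}; recursion stops.
SUM(hops) = 0 + 1 + 1 + 1 + 2 + 2 = 7.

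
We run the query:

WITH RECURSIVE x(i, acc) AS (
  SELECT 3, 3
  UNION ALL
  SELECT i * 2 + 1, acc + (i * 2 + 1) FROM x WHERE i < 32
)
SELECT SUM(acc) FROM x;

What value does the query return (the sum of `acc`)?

213

Base: i=3, acc=3.
Iteration 1: 3 < 32 holds -> i = 3 * 2 + 1 = 7, acc = 3 + 7 = 10.
Iteration 2: 7 < 32 holds -> i = 7 * 2 + 1 = 15, acc = 10 + 15 = 25.
Iteration 3: 15 < 32 holds -> i = 15 * 2 + 1 = 31, acc = 25 + 31 = 56.
Iteration 4: 31 < 32 holds -> i = 31 * 2 + 1 = 63, acc = 56 + 63 = 119.
Iteration 5: 63 < 32 fails; recursion stops.
SUM(acc) = 3 + 10 + 25 + 56 + 119 = 213.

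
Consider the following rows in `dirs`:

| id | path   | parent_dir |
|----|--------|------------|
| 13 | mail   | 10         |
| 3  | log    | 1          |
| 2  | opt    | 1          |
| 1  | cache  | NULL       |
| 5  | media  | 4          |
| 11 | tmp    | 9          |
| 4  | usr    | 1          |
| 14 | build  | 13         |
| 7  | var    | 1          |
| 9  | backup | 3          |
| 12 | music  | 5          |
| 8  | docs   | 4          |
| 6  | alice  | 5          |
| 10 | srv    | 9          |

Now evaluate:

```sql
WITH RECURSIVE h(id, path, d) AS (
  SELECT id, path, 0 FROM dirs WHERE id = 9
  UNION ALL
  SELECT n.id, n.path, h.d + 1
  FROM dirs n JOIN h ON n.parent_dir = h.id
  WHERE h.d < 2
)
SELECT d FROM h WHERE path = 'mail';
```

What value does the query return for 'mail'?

2

Base: id=9 (backup) at d 0.
Iteration 1: rows with parent_dir in {9} -> srv (id 10, d 1), tmp (id 11, d 1).
Iteration 2: rows with parent_dir in {10,11} -> mail (id 13, d 2).
Iteration 3: d < 2 fails for all current rows; recursion stops.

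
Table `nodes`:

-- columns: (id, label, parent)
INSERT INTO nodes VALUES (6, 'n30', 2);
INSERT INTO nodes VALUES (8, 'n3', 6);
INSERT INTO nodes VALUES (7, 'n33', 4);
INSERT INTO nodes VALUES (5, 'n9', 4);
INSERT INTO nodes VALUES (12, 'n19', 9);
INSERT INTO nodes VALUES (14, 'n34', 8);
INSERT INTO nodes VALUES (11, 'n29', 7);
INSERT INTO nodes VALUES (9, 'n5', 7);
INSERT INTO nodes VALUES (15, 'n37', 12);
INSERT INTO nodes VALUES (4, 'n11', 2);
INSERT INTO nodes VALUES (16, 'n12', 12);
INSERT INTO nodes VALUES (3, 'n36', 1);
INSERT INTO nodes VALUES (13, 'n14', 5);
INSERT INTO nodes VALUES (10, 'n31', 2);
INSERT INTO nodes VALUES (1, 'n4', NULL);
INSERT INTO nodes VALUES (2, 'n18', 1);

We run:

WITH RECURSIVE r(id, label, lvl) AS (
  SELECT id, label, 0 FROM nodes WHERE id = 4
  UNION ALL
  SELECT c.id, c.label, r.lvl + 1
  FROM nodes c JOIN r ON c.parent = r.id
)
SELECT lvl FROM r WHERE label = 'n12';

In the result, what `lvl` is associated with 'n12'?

Base: id=4 (n11) at lvl 0.
Iteration 1: rows with parent in {4} -> n9 (id 5, lvl 1), n33 (id 7, lvl 1).
Iteration 2: rows with parent in {5,7} -> n5 (id 9, lvl 2), n29 (id 11, lvl 2), n14 (id 13, lvl 2).
Iteration 3: rows with parent in {9,11,13} -> n19 (id 12, lvl 3).
Iteration 4: rows with parent in {12} -> n37 (id 15, lvl 4), n12 (id 16, lvl 4).
Iteration 5: no rows with parent in {15,16}; recursion stops.

4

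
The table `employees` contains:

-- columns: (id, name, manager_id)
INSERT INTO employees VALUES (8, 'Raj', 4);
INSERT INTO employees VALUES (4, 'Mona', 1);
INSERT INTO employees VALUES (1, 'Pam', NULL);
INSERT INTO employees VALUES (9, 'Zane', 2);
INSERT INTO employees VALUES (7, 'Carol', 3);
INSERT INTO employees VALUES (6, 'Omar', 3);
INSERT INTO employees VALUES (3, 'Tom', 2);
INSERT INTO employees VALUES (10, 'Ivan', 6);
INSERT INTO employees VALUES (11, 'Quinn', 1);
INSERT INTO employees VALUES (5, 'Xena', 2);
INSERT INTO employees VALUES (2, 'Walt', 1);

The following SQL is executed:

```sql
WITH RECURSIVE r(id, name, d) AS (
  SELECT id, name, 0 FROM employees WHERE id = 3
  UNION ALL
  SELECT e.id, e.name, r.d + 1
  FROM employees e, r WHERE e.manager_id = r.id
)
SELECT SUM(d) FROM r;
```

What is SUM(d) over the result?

Base: id=3 (Tom) at d 0.
Iteration 1: rows with manager_id in {3} -> Omar (id 6, d 1), Carol (id 7, d 1).
Iteration 2: rows with manager_id in {6,7} -> Ivan (id 10, d 2).
Iteration 3: no rows with manager_id in {10}; recursion stops.
SUM(d) = 0 + 1 + 1 + 2 = 4.

4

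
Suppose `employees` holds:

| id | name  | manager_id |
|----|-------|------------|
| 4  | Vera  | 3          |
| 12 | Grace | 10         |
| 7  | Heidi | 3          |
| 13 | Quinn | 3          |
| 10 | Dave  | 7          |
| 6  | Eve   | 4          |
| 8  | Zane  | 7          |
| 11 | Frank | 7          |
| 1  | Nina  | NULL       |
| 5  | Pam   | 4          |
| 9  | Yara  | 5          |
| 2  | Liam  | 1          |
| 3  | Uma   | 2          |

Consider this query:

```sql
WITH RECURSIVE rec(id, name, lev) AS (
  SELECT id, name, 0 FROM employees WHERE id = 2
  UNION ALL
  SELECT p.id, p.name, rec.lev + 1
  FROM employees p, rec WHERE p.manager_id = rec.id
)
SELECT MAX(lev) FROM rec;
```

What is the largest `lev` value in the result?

Base: id=2 (Liam) at lev 0.
Iteration 1: rows with manager_id in {2} -> Uma (id 3, lev 1).
Iteration 2: rows with manager_id in {3} -> Vera (id 4, lev 2), Heidi (id 7, lev 2), Quinn (id 13, lev 2).
Iteration 3: rows with manager_id in {4,7,13} -> Pam (id 5, lev 3), Eve (id 6, lev 3), Zane (id 8, lev 3), Dave (id 10, lev 3), Frank (id 11, lev 3).
Iteration 4: rows with manager_id in {5,6,8,10,11} -> Yara (id 9, lev 4), Grace (id 12, lev 4).
Iteration 5: no rows with manager_id in {9,12}; recursion stops.
lev values: 0, 1, 2, 2, 2, 3, 3, 3, 3, 3, 4, 4; the maximum is 4.

4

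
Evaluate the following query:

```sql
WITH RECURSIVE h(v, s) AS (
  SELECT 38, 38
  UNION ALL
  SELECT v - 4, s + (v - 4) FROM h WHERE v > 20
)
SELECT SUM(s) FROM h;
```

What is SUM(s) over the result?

658

Base: v=38, s=38.
Iteration 1: 38 > 20 holds -> v = 38 - 4 = 34, s = 38 + 34 = 72.
Iteration 2: 34 > 20 holds -> v = 34 - 4 = 30, s = 72 + 30 = 102.
Iteration 3: 30 > 20 holds -> v = 30 - 4 = 26, s = 102 + 26 = 128.
Iteration 4: 26 > 20 holds -> v = 26 - 4 = 22, s = 128 + 22 = 150.
Iteration 5: 22 > 20 holds -> v = 22 - 4 = 18, s = 150 + 18 = 168.
Iteration 6: 18 > 20 fails; recursion stops.
SUM(s) = 38 + 72 + 102 + 128 + 150 + 168 = 658.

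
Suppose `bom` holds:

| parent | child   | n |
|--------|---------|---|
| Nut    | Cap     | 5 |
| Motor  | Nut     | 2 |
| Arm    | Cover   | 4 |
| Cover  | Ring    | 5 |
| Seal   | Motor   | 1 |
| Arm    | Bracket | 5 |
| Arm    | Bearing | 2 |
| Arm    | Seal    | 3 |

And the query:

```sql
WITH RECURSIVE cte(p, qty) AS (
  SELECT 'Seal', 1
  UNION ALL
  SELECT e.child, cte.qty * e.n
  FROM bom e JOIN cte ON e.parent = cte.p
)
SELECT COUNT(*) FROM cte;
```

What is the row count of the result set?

4

Base: (Seal, qty=1).
Iteration 1: components of {Seal} -> Motor = 1*1 = 1.
Iteration 2: components of {Motor} -> Nut = 1*2 = 2.
Iteration 3: components of {Nut} -> Cap = 2*5 = 10.
Iteration 4: no further components; recursion stops.
Total rows emitted: 4.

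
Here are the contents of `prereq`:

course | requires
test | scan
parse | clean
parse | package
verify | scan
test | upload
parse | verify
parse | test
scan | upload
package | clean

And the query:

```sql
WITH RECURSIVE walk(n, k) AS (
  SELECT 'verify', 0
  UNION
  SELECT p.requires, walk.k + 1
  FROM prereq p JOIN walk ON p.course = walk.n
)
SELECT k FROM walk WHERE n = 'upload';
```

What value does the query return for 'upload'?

Base: (verify, k=0).
Iteration 1: edges from {verify} -> (scan, k=1).
Iteration 2: edges from {scan} -> (upload, k=2).
Iteration 3: no outgoing edges from {upload}; recursion stops.

2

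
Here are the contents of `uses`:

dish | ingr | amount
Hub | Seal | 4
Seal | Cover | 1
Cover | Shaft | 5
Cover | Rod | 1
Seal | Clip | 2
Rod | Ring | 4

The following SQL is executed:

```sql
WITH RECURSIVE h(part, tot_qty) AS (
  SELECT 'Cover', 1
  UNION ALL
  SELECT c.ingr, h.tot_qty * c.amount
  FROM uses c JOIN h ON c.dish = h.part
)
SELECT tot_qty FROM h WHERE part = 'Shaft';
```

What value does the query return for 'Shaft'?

5

Base: (Cover, tot_qty=1).
Iteration 1: components of {Cover} -> Rod = 1*1 = 1, Shaft = 1*5 = 5.
Iteration 2: components of {Rod,Shaft} -> Ring = 1*4 = 4.
Iteration 3: no further components; recursion stops.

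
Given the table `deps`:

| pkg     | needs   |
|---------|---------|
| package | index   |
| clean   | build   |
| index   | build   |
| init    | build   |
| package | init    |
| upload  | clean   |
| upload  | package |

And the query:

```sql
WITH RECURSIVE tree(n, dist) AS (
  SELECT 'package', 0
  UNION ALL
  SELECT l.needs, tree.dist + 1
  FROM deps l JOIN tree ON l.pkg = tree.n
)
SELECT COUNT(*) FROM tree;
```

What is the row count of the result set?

5

Base: (package, dist=0).
Iteration 1: edges from {package} -> (index, dist=1), (init, dist=1).
Iteration 2: edges from {index,init} -> (build, dist=2) x2. [UNION ALL keeps all 2 new rows, including repeats]
Iteration 3: no outgoing edges from {build}; recursion stops.
Total rows emitted: 5.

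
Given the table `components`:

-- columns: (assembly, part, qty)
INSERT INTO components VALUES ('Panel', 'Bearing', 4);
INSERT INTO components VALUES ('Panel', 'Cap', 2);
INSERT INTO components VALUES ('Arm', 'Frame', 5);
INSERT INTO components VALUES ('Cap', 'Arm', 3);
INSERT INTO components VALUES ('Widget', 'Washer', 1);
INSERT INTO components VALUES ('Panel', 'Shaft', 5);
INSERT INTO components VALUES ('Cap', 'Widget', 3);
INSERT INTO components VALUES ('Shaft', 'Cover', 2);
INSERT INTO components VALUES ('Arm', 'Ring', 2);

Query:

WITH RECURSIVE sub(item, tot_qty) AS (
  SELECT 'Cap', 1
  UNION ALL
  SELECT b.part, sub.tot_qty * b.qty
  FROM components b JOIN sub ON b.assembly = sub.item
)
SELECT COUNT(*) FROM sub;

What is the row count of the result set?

6

Base: (Cap, tot_qty=1).
Iteration 1: components of {Cap} -> Arm = 1*3 = 3, Widget = 1*3 = 3.
Iteration 2: components of {Arm,Widget} -> Frame = 3*5 = 15, Ring = 3*2 = 6, Washer = 3*1 = 3.
Iteration 3: no further components; recursion stops.
Total rows emitted: 6.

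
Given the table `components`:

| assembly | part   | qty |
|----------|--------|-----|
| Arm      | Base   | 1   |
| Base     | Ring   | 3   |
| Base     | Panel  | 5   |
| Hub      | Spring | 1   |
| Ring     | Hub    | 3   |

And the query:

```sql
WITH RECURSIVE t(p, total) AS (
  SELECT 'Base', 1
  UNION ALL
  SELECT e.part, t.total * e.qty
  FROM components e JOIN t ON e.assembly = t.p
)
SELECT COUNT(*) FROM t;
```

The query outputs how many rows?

5

Base: (Base, total=1).
Iteration 1: components of {Base} -> Panel = 1*5 = 5, Ring = 1*3 = 3.
Iteration 2: components of {Panel,Ring} -> Hub = 3*3 = 9.
Iteration 3: components of {Hub} -> Spring = 9*1 = 9.
Iteration 4: no further components; recursion stops.
Total rows emitted: 5.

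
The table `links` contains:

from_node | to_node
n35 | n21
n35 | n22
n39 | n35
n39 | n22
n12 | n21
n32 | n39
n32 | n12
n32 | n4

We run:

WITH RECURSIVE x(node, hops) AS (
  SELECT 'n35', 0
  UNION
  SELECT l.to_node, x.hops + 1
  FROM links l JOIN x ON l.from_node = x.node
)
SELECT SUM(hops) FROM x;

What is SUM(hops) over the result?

Base: (n35, hops=0).
Iteration 1: edges from {n35} -> (n21, hops=1), (n22, hops=1).
Iteration 2: no outgoing edges from {n21,n22}; recursion stops.
SUM(hops) = 0 + 1 + 1 = 2.

2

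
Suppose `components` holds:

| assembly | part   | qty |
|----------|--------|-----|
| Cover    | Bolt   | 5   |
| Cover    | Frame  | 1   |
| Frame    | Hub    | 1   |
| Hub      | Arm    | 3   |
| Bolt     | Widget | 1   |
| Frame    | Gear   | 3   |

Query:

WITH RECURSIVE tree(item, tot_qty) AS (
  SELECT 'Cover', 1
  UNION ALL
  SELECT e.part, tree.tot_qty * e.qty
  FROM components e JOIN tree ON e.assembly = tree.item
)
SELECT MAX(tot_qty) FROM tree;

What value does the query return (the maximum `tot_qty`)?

5

Base: (Cover, tot_qty=1).
Iteration 1: components of {Cover} -> Bolt = 1*5 = 5, Frame = 1*1 = 1.
Iteration 2: components of {Bolt,Frame} -> Gear = 1*3 = 3, Hub = 1*1 = 1, Widget = 5*1 = 5.
Iteration 3: components of {Gear,Hub,Widget} -> Arm = 1*3 = 3.
Iteration 4: no further components; recursion stops.
tot_qty values: 1, 5, 1, 5, 1, 3, 3; the maximum is 5.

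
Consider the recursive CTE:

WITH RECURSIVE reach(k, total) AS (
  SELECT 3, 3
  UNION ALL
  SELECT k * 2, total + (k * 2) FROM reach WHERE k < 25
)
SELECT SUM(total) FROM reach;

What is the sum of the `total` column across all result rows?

171

Base: k=3, total=3.
Iteration 1: 3 < 25 holds -> k = 3 * 2 = 6, total = 3 + 6 = 9.
Iteration 2: 6 < 25 holds -> k = 6 * 2 = 12, total = 9 + 12 = 21.
Iteration 3: 12 < 25 holds -> k = 12 * 2 = 24, total = 21 + 24 = 45.
Iteration 4: 24 < 25 holds -> k = 24 * 2 = 48, total = 45 + 48 = 93.
Iteration 5: 48 < 25 fails; recursion stops.
SUM(total) = 3 + 9 + 21 + 45 + 93 = 171.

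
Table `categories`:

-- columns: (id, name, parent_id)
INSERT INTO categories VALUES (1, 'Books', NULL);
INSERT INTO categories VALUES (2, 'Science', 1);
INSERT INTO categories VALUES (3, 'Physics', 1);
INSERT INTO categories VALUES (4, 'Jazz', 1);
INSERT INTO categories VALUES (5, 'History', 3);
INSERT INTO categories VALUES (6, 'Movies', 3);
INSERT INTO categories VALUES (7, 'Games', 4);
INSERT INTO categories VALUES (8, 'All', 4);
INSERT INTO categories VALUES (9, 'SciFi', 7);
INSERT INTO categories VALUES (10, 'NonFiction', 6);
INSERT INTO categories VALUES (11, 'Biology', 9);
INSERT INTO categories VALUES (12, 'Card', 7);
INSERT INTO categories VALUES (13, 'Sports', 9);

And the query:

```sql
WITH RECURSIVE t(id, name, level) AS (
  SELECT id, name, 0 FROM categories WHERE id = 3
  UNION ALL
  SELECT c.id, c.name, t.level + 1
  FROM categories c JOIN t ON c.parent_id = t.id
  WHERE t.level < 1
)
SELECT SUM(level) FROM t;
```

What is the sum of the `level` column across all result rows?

2

Base: id=3 (Physics) at level 0.
Iteration 1: rows with parent_id in {3} -> History (id 5, level 1), Movies (id 6, level 1).
Iteration 2: level < 1 fails for all current rows; recursion stops.
SUM(level) = 0 + 1 + 1 = 2.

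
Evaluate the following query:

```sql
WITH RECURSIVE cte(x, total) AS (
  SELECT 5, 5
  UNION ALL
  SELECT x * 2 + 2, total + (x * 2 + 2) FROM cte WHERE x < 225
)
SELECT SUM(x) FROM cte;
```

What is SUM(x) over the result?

Base: x=5, total=5.
Iteration 1: 5 < 225 holds -> x = 5 * 2 + 2 = 12, total = 5 + 12 = 17.
Iteration 2: 12 < 225 holds -> x = 12 * 2 + 2 = 26, total = 17 + 26 = 43.
Iteration 3: 26 < 225 holds -> x = 26 * 2 + 2 = 54, total = 43 + 54 = 97.
Iteration 4: 54 < 225 holds -> x = 54 * 2 + 2 = 110, total = 97 + 110 = 207.
Iteration 5: 110 < 225 holds -> x = 110 * 2 + 2 = 222, total = 207 + 222 = 429.
Iteration 6: 222 < 225 holds -> x = 222 * 2 + 2 = 446, total = 429 + 446 = 875.
Iteration 7: 446 < 225 fails; recursion stops.
SUM(x) = 5 + 12 + 26 + 54 + 110 + 222 + 446 = 875.

875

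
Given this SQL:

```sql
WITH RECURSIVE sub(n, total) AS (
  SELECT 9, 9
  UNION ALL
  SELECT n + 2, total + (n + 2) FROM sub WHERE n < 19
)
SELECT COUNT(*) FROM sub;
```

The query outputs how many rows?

Base: n=9, total=9.
Iteration 1: 9 < 19 holds -> n = 9 + 2 = 11, total = 9 + 11 = 20.
Iteration 2: 11 < 19 holds -> n = 11 + 2 = 13, total = 20 + 13 = 33.
Iteration 3: 13 < 19 holds -> n = 13 + 2 = 15, total = 33 + 15 = 48.
Iteration 4: 15 < 19 holds -> n = 15 + 2 = 17, total = 48 + 17 = 65.
Iteration 5: 17 < 19 holds -> n = 17 + 2 = 19, total = 65 + 19 = 84.
Iteration 6: 19 < 19 fails; recursion stops.
Total rows emitted: 6.

6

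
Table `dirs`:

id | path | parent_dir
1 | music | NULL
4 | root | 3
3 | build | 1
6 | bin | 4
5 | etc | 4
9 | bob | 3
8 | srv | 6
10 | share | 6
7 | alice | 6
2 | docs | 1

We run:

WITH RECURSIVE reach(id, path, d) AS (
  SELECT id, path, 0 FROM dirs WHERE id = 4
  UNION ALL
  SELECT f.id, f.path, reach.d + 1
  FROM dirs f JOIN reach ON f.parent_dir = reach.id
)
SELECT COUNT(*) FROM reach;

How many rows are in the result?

Base: id=4 (root) at d 0.
Iteration 1: rows with parent_dir in {4} -> etc (id 5, d 1), bin (id 6, d 1).
Iteration 2: rows with parent_dir in {5,6} -> alice (id 7, d 2), srv (id 8, d 2), share (id 10, d 2).
Iteration 3: no rows with parent_dir in {7,8,10}; recursion stops.
Total rows emitted: 6.

6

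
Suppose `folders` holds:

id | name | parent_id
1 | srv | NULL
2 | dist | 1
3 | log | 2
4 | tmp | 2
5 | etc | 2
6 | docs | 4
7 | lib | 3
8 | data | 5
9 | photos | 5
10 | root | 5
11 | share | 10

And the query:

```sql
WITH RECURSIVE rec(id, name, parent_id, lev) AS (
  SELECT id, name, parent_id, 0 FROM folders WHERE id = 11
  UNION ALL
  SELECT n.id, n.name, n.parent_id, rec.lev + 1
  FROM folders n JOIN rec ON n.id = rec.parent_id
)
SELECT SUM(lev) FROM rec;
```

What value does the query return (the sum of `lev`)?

Base: id=11 (share), parent_id=10, lev 0.
Iteration 1: join on id=10 -> root (id 10, parent_id=5, lev 1).
Iteration 2: join on id=5 -> etc (id 5, parent_id=2, lev 2).
Iteration 3: join on id=2 -> dist (id 2, parent_id=1, lev 3).
Iteration 4: join on id=1 -> srv (id 1, parent_id=NULL, lev 4).
Iteration 5: parent_id is NULL; no match; recursion stops.
SUM(lev) = 0 + 1 + 2 + 3 + 4 = 10.

10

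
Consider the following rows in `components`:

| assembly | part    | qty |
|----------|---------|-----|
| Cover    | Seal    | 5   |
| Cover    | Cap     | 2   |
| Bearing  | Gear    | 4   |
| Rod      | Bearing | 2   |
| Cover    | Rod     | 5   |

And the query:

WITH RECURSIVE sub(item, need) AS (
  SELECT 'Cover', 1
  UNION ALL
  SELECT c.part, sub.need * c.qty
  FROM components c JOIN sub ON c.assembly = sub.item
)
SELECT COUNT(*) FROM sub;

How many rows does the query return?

Base: (Cover, need=1).
Iteration 1: components of {Cover} -> Cap = 1*2 = 2, Rod = 1*5 = 5, Seal = 1*5 = 5.
Iteration 2: components of {Cap,Rod,Seal} -> Bearing = 5*2 = 10.
Iteration 3: components of {Bearing} -> Gear = 10*4 = 40.
Iteration 4: no further components; recursion stops.
Total rows emitted: 6.

6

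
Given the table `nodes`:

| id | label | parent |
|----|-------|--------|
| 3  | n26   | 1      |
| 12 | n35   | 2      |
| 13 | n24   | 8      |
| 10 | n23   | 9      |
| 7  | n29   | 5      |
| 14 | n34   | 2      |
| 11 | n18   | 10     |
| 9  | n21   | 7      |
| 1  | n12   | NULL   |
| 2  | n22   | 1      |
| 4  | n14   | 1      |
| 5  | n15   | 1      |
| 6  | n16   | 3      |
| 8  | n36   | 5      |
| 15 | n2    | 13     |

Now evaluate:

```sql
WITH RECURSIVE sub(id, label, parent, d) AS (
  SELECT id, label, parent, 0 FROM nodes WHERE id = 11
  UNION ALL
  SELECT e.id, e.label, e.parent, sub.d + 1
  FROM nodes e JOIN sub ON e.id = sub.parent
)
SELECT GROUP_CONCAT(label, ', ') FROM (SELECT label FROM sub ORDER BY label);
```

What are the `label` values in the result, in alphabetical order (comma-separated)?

Base: id=11 (n18), parent=10, d 0.
Iteration 1: join on id=10 -> n23 (id 10, parent=9, d 1).
Iteration 2: join on id=9 -> n21 (id 9, parent=7, d 2).
Iteration 3: join on id=7 -> n29 (id 7, parent=5, d 3).
Iteration 4: join on id=5 -> n15 (id 5, parent=1, d 4).
Iteration 5: join on id=1 -> n12 (id 1, parent=NULL, d 5).
Iteration 6: parent is NULL; no match; recursion stops.

n12, n15, n18, n21, n23, n29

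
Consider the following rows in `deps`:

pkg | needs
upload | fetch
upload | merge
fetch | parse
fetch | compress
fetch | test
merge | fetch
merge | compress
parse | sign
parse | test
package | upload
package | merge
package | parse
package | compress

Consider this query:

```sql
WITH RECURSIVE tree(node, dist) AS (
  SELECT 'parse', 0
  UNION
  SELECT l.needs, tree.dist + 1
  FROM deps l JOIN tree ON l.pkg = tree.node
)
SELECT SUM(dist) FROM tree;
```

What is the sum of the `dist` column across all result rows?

2

Base: (parse, dist=0).
Iteration 1: edges from {parse} -> (sign, dist=1), (test, dist=1).
Iteration 2: no outgoing edges from {sign,test}; recursion stops.
SUM(dist) = 0 + 1 + 1 = 2.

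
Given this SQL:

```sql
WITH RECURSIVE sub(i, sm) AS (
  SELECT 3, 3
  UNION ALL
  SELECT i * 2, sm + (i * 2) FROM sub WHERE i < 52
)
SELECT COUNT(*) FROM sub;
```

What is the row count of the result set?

6

Base: i=3, sm=3.
Iteration 1: 3 < 52 holds -> i = 3 * 2 = 6, sm = 3 + 6 = 9.
Iteration 2: 6 < 52 holds -> i = 6 * 2 = 12, sm = 9 + 12 = 21.
Iteration 3: 12 < 52 holds -> i = 12 * 2 = 24, sm = 21 + 24 = 45.
Iteration 4: 24 < 52 holds -> i = 24 * 2 = 48, sm = 45 + 48 = 93.
Iteration 5: 48 < 52 holds -> i = 48 * 2 = 96, sm = 93 + 96 = 189.
Iteration 6: 96 < 52 fails; recursion stops.
Total rows emitted: 6.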